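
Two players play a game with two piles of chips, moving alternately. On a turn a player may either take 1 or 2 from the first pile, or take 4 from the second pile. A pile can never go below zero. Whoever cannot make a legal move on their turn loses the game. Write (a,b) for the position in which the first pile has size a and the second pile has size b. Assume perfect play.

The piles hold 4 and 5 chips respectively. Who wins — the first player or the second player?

The second player wins.

Work bottom-up. With no move the player to move loses. Otherwise the position is W if at least one move leads to an L position for the opponent, and L if every move leads to a W.
No move ever increases a pile, so every position that can arise here has a ≤ 4 and b ≤ 5; it is enough to label the cells with 0 ≤ a ≤ 4 and 0 ≤ b ≤ 5.
Every move lowers a or b (never raises either), so fill the grid row by row in increasing a, and left to right within a row: each cell's successors are then already labelled.
      b=0  b=1  b=2  b=3  b=4  b=5
a=0:    L    L    L    L    W    W
a=1:    W    W    W    W    L    L
a=2:    W    W    W    W    W    W
a=3:    L    L    L    L    W    W
a=4:    W    W    W    W    L    L
Cells with no legal move (terminal, hence L): (0,0), (0,1), (0,2), (0,3).
The remaining L cells, each justified by listing all of its moves:
(1,4): →(0,4)(W), (1,0)(W) — all W, so L
(1,5): →(0,5)(W), (1,1)(W) — all W, so L
(3,0): →(2,0)(W), (1,0)(W) — all W, so L
(3,1): →(2,1)(W), (1,1)(W) — all W, so L
(3,2): →(2,2)(W), (1,2)(W) — all W, so L
(3,3): →(2,3)(W), (1,3)(W) — all W, so L
(4,4): →(3,4)(W), (2,4)(W), (4,0)(W) — all W, so L
(4,5): →(3,5)(W), (2,5)(W), (4,1)(W) — all W, so L
Every other cell has at least one move into one of the L cells above, so it is W.
Every move from (4,5) reaches a W position, so the mover loses.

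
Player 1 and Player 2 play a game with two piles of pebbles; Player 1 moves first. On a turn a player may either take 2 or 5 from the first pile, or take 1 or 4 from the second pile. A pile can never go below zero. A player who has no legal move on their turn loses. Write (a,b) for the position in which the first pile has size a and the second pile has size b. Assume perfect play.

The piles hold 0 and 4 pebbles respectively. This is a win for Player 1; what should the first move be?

Move to (0,0).

Positions with no move are L. A position that does have a move is losing for the player to move precisely when every available move leads to a winning position for the opponent. Fill in the labels:
No move ever increases a pile, so every position that can arise here has a ≤ 0 and b ≤ 4; it is enough to label the cells with 0 ≤ a ≤ 0 and 0 ≤ b ≤ 4.
Every move lowers a or b (never raises either), so fill the grid row by row in increasing a, and left to right within a row: each cell's successors are then already labelled.
      b=0  b=1  b=2  b=3  b=4
a=0:    L    W    L    W    W
Cells with no legal move (terminal, hence L): (0,0).
The remaining L cells, each justified by listing all of its moves:
(0,2): the only move is to (0,1)(W), a W ⇒ L
Every other cell has at least one move into one of the L cells above, so it is W.
From (0,4), the L positions reachable in one move are: (0,0).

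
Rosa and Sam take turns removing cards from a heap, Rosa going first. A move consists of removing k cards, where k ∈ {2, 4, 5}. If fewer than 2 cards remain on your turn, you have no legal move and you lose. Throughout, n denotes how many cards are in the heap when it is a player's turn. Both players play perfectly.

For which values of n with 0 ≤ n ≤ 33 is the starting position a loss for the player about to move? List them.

Work bottom-up. With no move the player to move loses. Otherwise the position is W if at least one move leads to an L position for the opponent, and L if every move leads to a W.
n=0: no move → L
n=1: no move → L
n=2: reaches L-position 0 → W
n=3: reaches L-position 1 → W
n=4: reaches L-position 0 → W
n=5: reaches L-position 1 → W
n=6: reaches L-position 1 → W
n=7: only reaches 5(W), 3(W), 2(W), all W → L
n=8: only reaches 6(W), 4(W), 3(W), all W → L
n=9: reaches L-position 7 → W
n=10: reaches L-position 8 → W
n=11: reaches L-position 7 → W
n=12: reaches L-position 8 → W
n=13: reaches L-position 8 → W
n=14: only reaches 12(W), 10(W), 9(W), all W → L
n=15: only reaches 13(W), 11(W), 10(W), all W → L
n=16: reaches L-position 14 → W
n=17: reaches L-position 15 → W
n=18: reaches L-position 14 → W
n=19: reaches L-position 15 → W
n=20: reaches L-position 15 → W
n=21: only reaches 19(W), 17(W), 16(W), all W → L
n=22: only reaches 20(W), 18(W), 17(W), all W → L
n=23: reaches L-position 21 → W
n=24: reaches L-position 22 → W
n=25: reaches L-position 21 → W
n=26: reaches L-position 22 → W
n=27: reaches L-position 22 → W
n=28: only reaches 26(W), 24(W), 23(W), all W → L
n=29: only reaches 27(W), 25(W), 24(W), all W → L
n=30: reaches L-position 28 → W
n=31: reaches L-position 29 → W
n=32: reaches L-position 28 → W
n=33: reaches L-position 29 → W
Reading off the rows marked L gives the requested list; there are 10 such values of n.

0, 1, 7, 8, 14, 15, 21, 22, 28, 29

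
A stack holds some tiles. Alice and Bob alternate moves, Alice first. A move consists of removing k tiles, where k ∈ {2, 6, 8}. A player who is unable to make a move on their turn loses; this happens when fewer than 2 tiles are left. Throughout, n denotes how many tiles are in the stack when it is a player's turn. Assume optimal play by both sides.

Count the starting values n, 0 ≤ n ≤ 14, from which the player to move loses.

5

Positions with no move are L. A position that does have a move is losing for the player to move precisely when every available move leads to a winning position for the opponent. Fill in the labels:
n=0: no move → L
n=1: no move → L
n=2: can move to 0, which is L ⇒ W
n=3: can move to 1, which is L ⇒ W
n=4: the only move is to 2(W), a W ⇒ L
n=5: the only move is to 3(W), a W ⇒ L
n=6: can move to 4, which is L ⇒ W
n=7: can move to 5, which is L ⇒ W
n=8: can move to 0, which is L ⇒ W
n=9: can move to 1, which is L ⇒ W
n=10: can move to 4, which is L ⇒ W
n=11: can move to 5, which is L ⇒ W
n=12: can move to 4, which is L ⇒ W
n=13: can move to 5, which is L ⇒ W
n=14: moves to 12(W), 8(W), 6(W); every one is W ⇒ L
L entries with 0 ≤ n ≤ 14: n = 0, 1, 4, 5, 14; that makes 5.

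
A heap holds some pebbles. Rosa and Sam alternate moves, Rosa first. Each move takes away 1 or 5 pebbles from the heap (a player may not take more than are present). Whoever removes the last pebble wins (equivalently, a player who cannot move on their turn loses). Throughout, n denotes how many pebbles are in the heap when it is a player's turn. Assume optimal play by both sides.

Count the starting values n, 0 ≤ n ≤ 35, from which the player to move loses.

Build the W/L table. Terminal = L. A non-terminal position is W if it has a move to some L; otherwise it is L.
n=0: no move → L
n=1: can move to 0, which is L ⇒ W
n=2: the only move is to 1(W), a W ⇒ L
n=3: can move to 2, which is L ⇒ W
n=4: the only move is to 3(W), a W ⇒ L
n=5: can move to 4, which is L ⇒ W
n=6: moves to 5(W), 1(W); every one is W ⇒ L
n=7: can move to 6, which is L ⇒ W
n=8: moves to 7(W), 3(W); every one is W ⇒ L
n=9: can move to 8, which is L ⇒ W
n=10: moves to 9(W), 5(W); every one is W ⇒ L
n=11: can move to 10, which is L ⇒ W
n=12: moves to 11(W), 7(W); every one is W ⇒ L
n=13: can move to 12, which is L ⇒ W
n=14: moves to 13(W), 9(W); every one is W ⇒ L
n=15: can move to 14, which is L ⇒ W
n=16: moves to 15(W), 11(W); every one is W ⇒ L
n=17: can move to 16, which is L ⇒ W
n=18: moves to 17(W), 13(W); every one is W ⇒ L
n=19: can move to 18, which is L ⇒ W
n=20: moves to 19(W), 15(W); every one is W ⇒ L
n=21: can move to 20, which is L ⇒ W
n=22: moves to 21(W), 17(W); every one is W ⇒ L
n=23: can move to 22, which is L ⇒ W
n=24: moves to 23(W), 19(W); every one is W ⇒ L
n=25: can move to 24, which is L ⇒ W
n=26: moves to 25(W), 21(W); every one is W ⇒ L
n=27: can move to 26, which is L ⇒ W
n=28: moves to 27(W), 23(W); every one is W ⇒ L
n=29: can move to 28, which is L ⇒ W
n=30: moves to 29(W), 25(W); every one is W ⇒ L
n=31: can move to 30, which is L ⇒ W
n=32: moves to 31(W), 27(W); every one is W ⇒ L
n=33: can move to 32, which is L ⇒ W
n=34: moves to 33(W), 29(W); every one is W ⇒ L
n=35: can move to 34, which is L ⇒ W
L entries with 0 ≤ n ≤ 35: n = 0, 2, 4, 6, 8, 10, 12, 14, 16, 18, 20, 22, 24, 26, 28, 30, 32, 34; that makes 18.

18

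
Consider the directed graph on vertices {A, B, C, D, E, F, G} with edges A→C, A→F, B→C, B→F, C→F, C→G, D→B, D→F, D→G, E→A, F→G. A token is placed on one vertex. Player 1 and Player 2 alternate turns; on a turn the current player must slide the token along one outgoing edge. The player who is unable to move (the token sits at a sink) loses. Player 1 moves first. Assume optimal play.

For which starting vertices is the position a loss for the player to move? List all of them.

Compute win/loss labels from the base case upward. A position with no move is L. Any other position is W if it can reach an L in one move, else L.
Every edge goes from a vertex to one that appears earlier in the order G, F, C, B, A, D, E, so processing vertices in that order labels each vertex after all of its successors.
G: no outgoing edge → L
F: reaches L-position G → W
C: reaches L-position G → W
B: only reaches C(W), F(W), all W → L
A: only reaches C(W), F(W), all W → L
D: reaches L-position B → W
E: reaches L-position A → W
Reading off the rows marked L gives the requested list; there are 3 such vertices.

A, B, G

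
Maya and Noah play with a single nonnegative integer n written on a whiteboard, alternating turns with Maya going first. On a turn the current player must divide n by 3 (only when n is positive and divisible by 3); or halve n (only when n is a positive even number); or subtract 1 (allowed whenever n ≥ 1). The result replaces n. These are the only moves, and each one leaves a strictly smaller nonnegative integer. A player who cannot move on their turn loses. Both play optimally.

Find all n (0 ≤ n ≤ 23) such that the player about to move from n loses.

Work bottom-up. With no move the player to move loses. Otherwise the position is W if at least one move leads to an L position for the opponent, and L if every move leads to a W.
n=0: no move → L
n=1: reaches L-position 0 → W
n=2: only reaches 1(W), which is W → L
n=3: reaches L-position 2 → W
n=4: reaches L-position 2 → W
n=5: only reaches 4(W), which is W → L
n=6: reaches L-position 2 → W
n=7: only reaches 6(W), which is W → L
n=8: reaches L-position 7 → W
n=9: only reaches 3(W), 8(W), all W → L
n=10: reaches L-position 5 → W
n=11: only reaches 10(W), which is W → L
n=12: reaches L-position 11 → W
n=13: only reaches 12(W), which is W → L
n=14: reaches L-position 7 → W
n=15: reaches L-position 5 → W
n=16: only reaches 8(W), 15(W), all W → L
n=17: reaches L-position 16 → W
n=18: reaches L-position 9 → W
n=19: only reaches 18(W), which is W → L
n=20: reaches L-position 19 → W
n=21: reaches L-position 7 → W
n=22: reaches L-position 11 → W
n=23: only reaches 22(W), which is W → L
The losing starting values of n are exactly the entries labelled L in this table (10 of them).

0, 2, 5, 7, 9, 11, 13, 16, 19, 23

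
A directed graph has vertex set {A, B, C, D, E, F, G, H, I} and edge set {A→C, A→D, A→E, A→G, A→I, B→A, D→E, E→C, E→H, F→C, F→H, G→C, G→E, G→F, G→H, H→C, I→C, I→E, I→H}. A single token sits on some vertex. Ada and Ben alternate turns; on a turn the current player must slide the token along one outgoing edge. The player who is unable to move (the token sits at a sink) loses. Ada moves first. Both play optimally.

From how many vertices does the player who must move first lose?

Classify positions by backward induction: terminal positions (no move available) are L. From any other position, the mover wins iff some move reaches an L.
Every edge goes from a vertex to one that appears earlier in the order C, H, E, I, F, G, D, A, B, so processing vertices in that order labels each vertex after all of its successors.
C: no outgoing edge → L
H: W (go to C, an L position)
E: W (go to C, an L position)
I: W (go to C, an L position)
F: W (go to C, an L position)
G: W (go to C, an L position)
D: L (sole option E(W) is W)
A: W (go to D, an L position)
B: L (sole option A(W) is W)
The L vertices are B, C, D; that is 3 in all.

3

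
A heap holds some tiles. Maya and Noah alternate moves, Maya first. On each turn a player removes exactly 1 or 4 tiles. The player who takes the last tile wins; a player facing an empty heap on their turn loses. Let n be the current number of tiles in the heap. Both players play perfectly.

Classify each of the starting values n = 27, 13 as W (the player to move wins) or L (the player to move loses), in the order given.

27: L, 13: W

Build the W/L table. Terminal = L. A non-terminal position is W if it has a move to some L; otherwise it is L.
n=0: no move → L
n=1: reaches L-position 0 → W
n=2: only reaches 1(W), which is W → L
n=3: reaches L-position 2 → W
n=4: reaches L-position 0 → W
n=5: only reaches 4(W), 1(W), all W → L
n=6: reaches L-position 5 → W
n=7: only reaches 6(W), 3(W), all W → L
n=8: reaches L-position 7 → W
n=9: reaches L-position 5 → W
n=10: only reaches 9(W), 6(W), all W → L
n=11: reaches L-position 10 → W
n=12: only reaches 11(W), 8(W), all W → L
n=13: reaches L-position 12 → W
n=14: reaches L-position 10 → W
n=15: only reaches 14(W), 11(W), all W → L
n=16: reaches L-position 15 → W
n=17: only reaches 16(W), 13(W), all W → L
n=18: reaches L-position 17 → W
n=19: reaches L-position 15 → W
n=20: only reaches 19(W), 16(W), all W → L
n=21: reaches L-position 20 → W
n=22: only reaches 21(W), 18(W), all W → L
n=23: reaches L-position 22 → W
n=24: reaches L-position 20 → W
n=25: only reaches 24(W), 21(W), all W → L
n=26: reaches L-position 25 → W
n=27: only reaches 26(W), 23(W), all W → L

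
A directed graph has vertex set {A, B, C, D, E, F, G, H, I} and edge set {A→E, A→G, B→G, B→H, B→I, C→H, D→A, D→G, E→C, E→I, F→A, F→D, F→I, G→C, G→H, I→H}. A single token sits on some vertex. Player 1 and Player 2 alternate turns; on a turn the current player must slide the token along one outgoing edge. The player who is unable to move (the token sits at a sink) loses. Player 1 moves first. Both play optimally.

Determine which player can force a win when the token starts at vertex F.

Positions with no move are L. A position that does have a move is losing for the player to move precisely when every available move leads to a winning position for the opponent. Fill in the labels:
Every edge goes from a vertex to one that appears earlier in the order H, C, G, I, E, A, D, B, F, so processing vertices in that order labels each vertex after all of its successors.
H: no outgoing edge → L
C: W (go to H, an L position)
G: W (go to H, an L position)
I: W (go to H, an L position)
E: L (options I(W), C(W) are all W)
A: W (go to E, an L position)
D: L (options A(W), G(W) are all W)
B: W (go to H, an L position)
F: W (go to D, an L position)
From F Player 1 can move to D, reaching an L position.

Player 1 wins.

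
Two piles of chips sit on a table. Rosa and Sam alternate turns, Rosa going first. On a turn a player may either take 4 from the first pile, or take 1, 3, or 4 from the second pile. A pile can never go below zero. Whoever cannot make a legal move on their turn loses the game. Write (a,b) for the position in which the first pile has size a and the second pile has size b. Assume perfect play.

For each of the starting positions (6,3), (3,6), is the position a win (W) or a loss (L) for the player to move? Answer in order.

(6,3): L, (3,6): W

Positions with no move are L. A position that does have a move is losing for the player to move precisely when every available move leads to a winning position for the opponent. Fill in the labels:
No move ever increases a pile, so every position that can arise here has a ≤ 6 and b ≤ 6; it is enough to label the cells with 0 ≤ a ≤ 6 and 0 ≤ b ≤ 6.
Every move lowers a or b (never raises either), so fill the grid row by row in increasing a, and left to right within a row: each cell's successors are then already labelled.
      b=0  b=1  b=2  b=3  b=4  b=5  b=6
a=0:    L    W    L    W    W    W    W
a=1:    L    W    L    W    W    W    W
a=2:    L    W    L    W    W    W    W
a=3:    L    W    L    W    W    W    W
a=4:    W    L    W    L    W    W    W
a=5:    W    L    W    L    W    W    W
a=6:    W    L    W    L    W    W    W
Cells with no legal move (terminal, hence L): (0,0), (1,0), (2,0), (3,0).
The remaining L cells, each justified by listing all of its moves:
(0,2): L (sole option (0,1)(W) is W)
(1,2): L (sole option (1,1)(W) is W)
(2,2): L (sole option (2,1)(W) is W)
(3,2): L (sole option (3,1)(W) is W)
(4,1): L (options (0,1)(W), (4,0)(W) are all W)
(4,3): L (options (0,3)(W), (4,2)(W), (4,0)(W) are all W)
(5,1): L (options (1,1)(W), (5,0)(W) are all W)
(5,3): L (options (1,3)(W), (5,2)(W), (5,0)(W) are all W)
(6,1): L (options (2,1)(W), (6,0)(W) are all W)
(6,3): L (options (2,3)(W), (6,2)(W), (6,0)(W) are all W)
Every other cell has at least one move into one of the L cells above, so it is W.
(6,3): one of the L cells justified above, so L
(3,6): the move to (3,2) reaches an L cell, so W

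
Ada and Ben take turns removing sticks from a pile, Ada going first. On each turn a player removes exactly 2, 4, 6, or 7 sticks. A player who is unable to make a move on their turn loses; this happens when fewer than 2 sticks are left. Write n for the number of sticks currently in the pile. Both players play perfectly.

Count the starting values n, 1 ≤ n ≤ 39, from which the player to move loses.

Build the W/L table. Terminal = L. A non-terminal position is W if it has a move to some L; otherwise it is L.
n=0: no move → L
n=1: no move → L
n=2: can move to 0, which is L ⇒ W
n=3: can move to 1, which is L ⇒ W
n=4: can move to 0, which is L ⇒ W
n=5: can move to 1, which is L ⇒ W
n=6: can move to 0, which is L ⇒ W
n=7: can move to 1, which is L ⇒ W
n=8: can move to 1, which is L ⇒ W
n=9: moves to 7(W), 5(W), 3(W), 2(W); every one is W ⇒ L
n=10: moves to 8(W), 6(W), 4(W), 3(W); every one is W ⇒ L
n=11: can move to 9, which is L ⇒ W
n=12: can move to 10, which is L ⇒ W
n=13: can move to 9, which is L ⇒ W
n=14: can move to 10, which is L ⇒ W
n=15: can move to 9, which is L ⇒ W
n=16: can move to 10, which is L ⇒ W
n=17: can move to 10, which is L ⇒ W
n=18: moves to 16(W), 14(W), 12(W), 11(W); every one is W ⇒ L
n=19: moves to 17(W), 15(W), 13(W), 12(W); every one is W ⇒ L
n=20: can move to 18, which is L ⇒ W
n=21: can move to 19, which is L ⇒ W
n=22: can move to 18, which is L ⇒ W
n=23: can move to 19, which is L ⇒ W
n=24: can move to 18, which is L ⇒ W
n=25: can move to 19, which is L ⇒ W
n=26: can move to 19, which is L ⇒ W
n=27: moves to 25(W), 23(W), 21(W), 20(W); every one is W ⇒ L
n=28: moves to 26(W), 24(W), 22(W), 21(W); every one is W ⇒ L
n=29: can move to 27, which is L ⇒ W
n=30: can move to 28, which is L ⇒ W
n=31: can move to 27, which is L ⇒ W
n=32: can move to 28, which is L ⇒ W
n=33: can move to 27, which is L ⇒ W
n=34: can move to 28, which is L ⇒ W
n=35: can move to 28, which is L ⇒ W
n=36: moves to 34(W), 32(W), 30(W), 29(W); every one is W ⇒ L
n=37: moves to 35(W), 33(W), 31(W), 30(W); every one is W ⇒ L
n=38: can move to 36, which is L ⇒ W
n=39: can move to 37, which is L ⇒ W
L entries with 1 ≤ n ≤ 39 (n=0 is outside the asked range and is not counted): n = 1, 9, 10, 18, 19, 27, 28, 36, 37; that makes 9.

9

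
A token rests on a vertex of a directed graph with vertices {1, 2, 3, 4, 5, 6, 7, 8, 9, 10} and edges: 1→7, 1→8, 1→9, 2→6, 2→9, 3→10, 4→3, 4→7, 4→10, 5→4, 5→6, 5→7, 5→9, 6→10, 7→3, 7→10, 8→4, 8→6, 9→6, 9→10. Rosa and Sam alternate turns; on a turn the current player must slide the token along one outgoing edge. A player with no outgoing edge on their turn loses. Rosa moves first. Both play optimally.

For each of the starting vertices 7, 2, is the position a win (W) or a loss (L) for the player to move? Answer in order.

Build the W/L table. Terminal = L. A non-terminal position is W if it has a move to some L; otherwise it is L.
Every edge goes from a vertex to one that appears earlier in the order 10, 3, 7, 6, 4, 9, 8, 5, 1, 2, so processing vertices in that order labels each vertex after all of its successors.
10: no outgoing edge → L
3: reaches L-position 10 → W
7: reaches L-position 10 → W
6: reaches L-position 10 → W
4: reaches L-position 10 → W
9: reaches L-position 10 → W
8: only reaches 4(W), 6(W), all W → L
5: only reaches 9(W), 4(W), 6(W), 7(W), all W → L
1: reaches L-position 8 → W
2: only reaches 9(W), 6(W), all W → L

7: W, 2: L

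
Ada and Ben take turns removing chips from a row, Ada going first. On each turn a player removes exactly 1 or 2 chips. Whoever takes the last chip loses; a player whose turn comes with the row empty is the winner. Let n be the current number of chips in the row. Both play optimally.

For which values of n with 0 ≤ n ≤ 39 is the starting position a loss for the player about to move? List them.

1, 4, 7, 10, 13, 16, 19, 22, 25, 28, 31, 34, 37

Label each position W (a win for the player to move) or L (a loss). A position with no legal move is W; any other position is W exactly when some move reaches an L, and L when every move reaches a W.
n=0: no move; the opponent has just taken the last chip and therefore loses → W
n=1: the only move is to 0(W), a W ⇒ L
n=2: can move to 1, which is L ⇒ W
n=3: can move to 1, which is L ⇒ W
n=4: moves to 3(W), 2(W); every one is W ⇒ L
n=5: can move to 4, which is L ⇒ W
n=6: can move to 4, which is L ⇒ W
n=7: moves to 6(W), 5(W); every one is W ⇒ L
n=8: can move to 7, which is L ⇒ W
n=9: can move to 7, which is L ⇒ W
n=10: moves to 9(W), 8(W); every one is W ⇒ L
n=11: can move to 10, which is L ⇒ W
n=12: can move to 10, which is L ⇒ W
n=13: moves to 12(W), 11(W); every one is W ⇒ L
n=14: can move to 13, which is L ⇒ W
n=15: can move to 13, which is L ⇒ W
n=16: moves to 15(W), 14(W); every one is W ⇒ L
n=17: can move to 16, which is L ⇒ W
n=18: can move to 16, which is L ⇒ W
n=19: moves to 18(W), 17(W); every one is W ⇒ L
n=20: can move to 19, which is L ⇒ W
n=21: can move to 19, which is L ⇒ W
n=22: moves to 21(W), 20(W); every one is W ⇒ L
n=23: can move to 22, which is L ⇒ W
n=24: can move to 22, which is L ⇒ W
n=25: moves to 24(W), 23(W); every one is W ⇒ L
n=26: can move to 25, which is L ⇒ W
n=27: can move to 25, which is L ⇒ W
n=28: moves to 27(W), 26(W); every one is W ⇒ L
n=29: can move to 28, which is L ⇒ W
n=30: can move to 28, which is L ⇒ W
n=31: moves to 30(W), 29(W); every one is W ⇒ L
n=32: can move to 31, which is L ⇒ W
n=33: can move to 31, which is L ⇒ W
n=34: moves to 33(W), 32(W); every one is W ⇒ L
n=35: can move to 34, which is L ⇒ W
n=36: can move to 34, which is L ⇒ W
n=37: moves to 36(W), 35(W); every one is W ⇒ L
n=38: can move to 37, which is L ⇒ W
n=39: can move to 37, which is L ⇒ W
The losing starting values of n are exactly the entries labelled L in this table (13 of them).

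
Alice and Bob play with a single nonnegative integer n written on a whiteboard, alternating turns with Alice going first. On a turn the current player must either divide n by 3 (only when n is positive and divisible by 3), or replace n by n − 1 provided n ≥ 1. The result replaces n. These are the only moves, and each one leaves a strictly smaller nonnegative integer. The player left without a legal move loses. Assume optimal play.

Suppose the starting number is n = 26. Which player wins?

Bob wins.

Work bottom-up. With no move the player to move loses. Otherwise the position is W if at least one move leads to an L position for the opponent, and L if every move leads to a W.
n=0: no move → L
n=1: can move to 0, which is L ⇒ W
n=2: the only move is to 1(W), a W ⇒ L
n=3: can move to 2, which is L ⇒ W
n=4: the only move is to 3(W), a W ⇒ L
n=5: can move to 4, which is L ⇒ W
n=6: can move to 2, which is L ⇒ W
n=7: the only move is to 6(W), a W ⇒ L
n=8: can move to 7, which is L ⇒ W
n=9: moves to 3(W), 8(W); every one is W ⇒ L
n=10: can move to 9, which is L ⇒ W
n=11: the only move is to 10(W), a W ⇒ L
n=12: can move to 4, which is L ⇒ W
n=13: the only move is to 12(W), a W ⇒ L
n=14: can move to 13, which is L ⇒ W
n=15: moves to 5(W), 14(W); every one is W ⇒ L
n=16: can move to 15, which is L ⇒ W
n=17: the only move is to 16(W), a W ⇒ L
n=18: can move to 17, which is L ⇒ W
n=19: the only move is to 18(W), a W ⇒ L
n=20: can move to 19, which is L ⇒ W
n=21: can move to 7, which is L ⇒ W
n=22: the only move is to 21(W), a W ⇒ L
n=23: can move to 22, which is L ⇒ W
n=24: moves to 8(W), 23(W); every one is W ⇒ L
n=25: can move to 24, which is L ⇒ W
n=26: the only move is to 25(W), a W ⇒ L
Every move from 26 reaches a W position, so the mover loses.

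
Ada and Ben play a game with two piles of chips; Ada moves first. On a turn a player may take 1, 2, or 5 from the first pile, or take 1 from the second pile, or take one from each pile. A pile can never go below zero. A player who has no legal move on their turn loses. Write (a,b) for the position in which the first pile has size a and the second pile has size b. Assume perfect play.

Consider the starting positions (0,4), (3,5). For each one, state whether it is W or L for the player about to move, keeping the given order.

(0,4): L, (3,5): W

Build the W/L table. Terminal = L. A non-terminal position is W if it has a move to some L; otherwise it is L.
No move ever increases a pile, so every position that can arise here has a ≤ 3 and b ≤ 5; it is enough to label the cells with 0 ≤ a ≤ 3 and 0 ≤ b ≤ 5.
Every move lowers a or b (never raises either), so fill the grid row by row in increasing a, and left to right within a row: each cell's successors are then already labelled.
      b=0  b=1  b=2  b=3  b=4  b=5
a=0:    L    W    L    W    L    W
a=1:    W    W    W    W    W    W
a=2:    W    L    W    L    W    L
a=3:    L    W    W    W    W    W
Cells with no legal move (terminal, hence L): (0,0).
The remaining L cells, each justified by listing all of its moves:
(0,2): only reaches (0,1)(W), which is W → L
(0,4): only reaches (0,3)(W), which is W → L
(2,1): only reaches (1,1)(W), (0,1)(W), (2,0)(W), (1,0)(W), all W → L
(2,3): only reaches (1,3)(W), (0,3)(W), (2,2)(W), (1,2)(W), all W → L
(2,5): only reaches (1,5)(W), (0,5)(W), (2,4)(W), (1,4)(W), all W → L
(3,0): only reaches (2,0)(W), (1,0)(W), all W → L
Every other cell has at least one move into one of the L cells above, so it is W.
(0,4): one of the L cells justified above, so L
(3,5): the move to (2,5) reaches an L cell, so W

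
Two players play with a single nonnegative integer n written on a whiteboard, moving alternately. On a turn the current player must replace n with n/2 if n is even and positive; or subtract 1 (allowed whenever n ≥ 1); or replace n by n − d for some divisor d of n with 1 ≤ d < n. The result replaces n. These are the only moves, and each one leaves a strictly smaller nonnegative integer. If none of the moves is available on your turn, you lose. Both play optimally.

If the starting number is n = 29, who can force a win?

The second player wins.

Build the W/L table. Terminal = L. A non-terminal position is W if it has a move to some L; otherwise it is L.
n=0: no move → L
n=1: W (go to 0, an L position)
n=2: L (sole option 1(W) is W)
n=3: W (go to 2, an L position)
n=4: W (go to 2, an L position)
n=5: L (sole option 4(W) is W)
n=6: W (go to 5, an L position)
n=7: L (sole option 6(W) is W)
n=8: W (go to 7, an L position)
n=9: L (options 6(W), 8(W) are all W)
n=10: W (go to 5, an L position)
n=11: L (sole option 10(W) is W)
n=12: W (go to 9, an L position)
n=13: L (sole option 12(W) is W)
n=14: W (go to 7, an L position)
n=15: L (options 10(W), 12(W), 14(W) are all W)
n=16: W (go to 15, an L position)
n=17: L (sole option 16(W) is W)
n=18: W (go to 9, an L position)
n=19: L (sole option 18(W) is W)
n=20: W (go to 15, an L position)
n=21: L (options 14(W), 18(W), 20(W) are all W)
n=22: W (go to 11, an L position)
n=23: L (sole option 22(W) is W)
n=24: W (go to 21, an L position)
n=25: L (options 20(W), 24(W) are all W)
n=26: W (go to 13, an L position)
n=27: L (options 18(W), 24(W), 26(W) are all W)
n=28: W (go to 21, an L position)
n=29: L (sole option 28(W) is W)
Every move from 29 reaches a W position, so the mover loses.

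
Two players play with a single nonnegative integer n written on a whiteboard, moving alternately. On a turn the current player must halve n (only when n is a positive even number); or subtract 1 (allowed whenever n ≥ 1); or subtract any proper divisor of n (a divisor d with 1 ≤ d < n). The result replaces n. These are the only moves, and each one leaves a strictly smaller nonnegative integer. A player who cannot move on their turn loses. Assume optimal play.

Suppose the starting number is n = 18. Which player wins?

Build the W/L table. Terminal = L. A non-terminal position is W if it has a move to some L; otherwise it is L.
n=0: no move → L
n=1: can move to 0, which is L ⇒ W
n=2: the only move is to 1(W), a W ⇒ L
n=3: can move to 2, which is L ⇒ W
n=4: can move to 2, which is L ⇒ W
n=5: the only move is to 4(W), a W ⇒ L
n=6: can move to 5, which is L ⇒ W
n=7: the only move is to 6(W), a W ⇒ L
n=8: can move to 7, which is L ⇒ W
n=9: moves to 6(W), 8(W); every one is W ⇒ L
n=10: can move to 5, which is L ⇒ W
n=11: the only move is to 10(W), a W ⇒ L
n=12: can move to 9, which is L ⇒ W
n=13: the only move is to 12(W), a W ⇒ L
n=14: can move to 7, which is L ⇒ W
n=15: moves to 10(W), 12(W), 14(W); every one is W ⇒ L
n=16: can move to 15, which is L ⇒ W
n=17: the only move is to 16(W), a W ⇒ L
n=18: can move to 9, which is L ⇒ W
From 18 the player to move can move to 9, reaching an L position.

The first player wins.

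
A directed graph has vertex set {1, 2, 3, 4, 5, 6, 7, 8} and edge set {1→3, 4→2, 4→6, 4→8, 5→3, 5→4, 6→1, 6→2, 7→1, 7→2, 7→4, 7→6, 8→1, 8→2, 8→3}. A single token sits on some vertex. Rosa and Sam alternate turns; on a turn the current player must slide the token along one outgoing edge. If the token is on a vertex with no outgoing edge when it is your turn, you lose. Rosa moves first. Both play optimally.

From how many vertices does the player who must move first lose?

Label each position W (a win for the player to move) or L (a loss). A position with no legal move is L; any other position is W exactly when some move reaches an L, and L when every move reaches a W.
Every edge goes from a vertex to one that appears earlier in the order 2, 3, 1, 8, 6, 4, 5, 7, so processing vertices in that order labels each vertex after all of its successors.
2: no outgoing edge → L
3: no outgoing edge → L
1: can move to 3, which is L ⇒ W
8: can move to 3, which is L ⇒ W
6: can move to 2, which is L ⇒ W
4: can move to 2, which is L ⇒ W
5: can move to 3, which is L ⇒ W
7: can move to 2, which is L ⇒ W
The L vertices are 2, 3; that is 2 in all.

2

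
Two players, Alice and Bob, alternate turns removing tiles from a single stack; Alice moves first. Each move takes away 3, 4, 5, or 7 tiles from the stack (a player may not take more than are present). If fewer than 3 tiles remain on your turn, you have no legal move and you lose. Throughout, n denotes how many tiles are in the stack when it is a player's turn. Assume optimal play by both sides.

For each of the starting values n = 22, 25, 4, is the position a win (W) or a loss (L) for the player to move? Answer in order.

Use the standard recursion: the mover loses at a terminal position; elsewhere, the mover wins exactly when some move hands the opponent an L position.
n=0: no move → L
n=1: no move → L
n=2: no move → L
n=3: can move to 0, which is L ⇒ W
n=4: can move to 1, which is L ⇒ W
n=5: can move to 2, which is L ⇒ W
n=6: can move to 2, which is L ⇒ W
n=7: can move to 2, which is L ⇒ W
n=8: can move to 1, which is L ⇒ W
n=9: can move to 2, which is L ⇒ W
n=10: moves to 7(W), 6(W), 5(W), 3(W); every one is W ⇒ L
n=11: moves to 8(W), 7(W), 6(W), 4(W); every one is W ⇒ L
n=12: moves to 9(W), 8(W), 7(W), 5(W); every one is W ⇒ L
n=13: can move to 10, which is L ⇒ W
n=14: can move to 11, which is L ⇒ W
n=15: can move to 12, which is L ⇒ W
n=16: can move to 12, which is L ⇒ W
n=17: can move to 12, which is L ⇒ W
n=18: can move to 11, which is L ⇒ W
n=19: can move to 12, which is L ⇒ W
n=20: moves to 17(W), 16(W), 15(W), 13(W); every one is W ⇒ L
n=21: moves to 18(W), 17(W), 16(W), 14(W); every one is W ⇒ L
n=22: moves to 19(W), 18(W), 17(W), 15(W); every one is W ⇒ L
n=23: can move to 20, which is L ⇒ W
n=24: can move to 21, which is L ⇒ W
n=25: can move to 22, which is L ⇒ W

22: L, 25: W, 4: W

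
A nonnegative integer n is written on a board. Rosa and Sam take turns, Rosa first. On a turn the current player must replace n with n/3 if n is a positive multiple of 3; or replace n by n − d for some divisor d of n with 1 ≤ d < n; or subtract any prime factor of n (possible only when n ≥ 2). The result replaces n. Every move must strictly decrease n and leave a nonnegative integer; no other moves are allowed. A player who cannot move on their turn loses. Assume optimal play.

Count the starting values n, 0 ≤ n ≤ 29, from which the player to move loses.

7

Use the standard recursion: the mover loses at a terminal position; elsewhere, the mover wins exactly when some move hands the opponent an L position.
n=0: no move → L
n=1: no move → L
n=2: →0(L), so W
n=3: →0(L), so W
n=4: →2(W), 3(W) — all W, so L
n=5: →0(L), so W
n=6: →4(L), so W
n=7: →0(L), so W
n=8: →4(L), so W
n=9: →3(W), 6(W), 8(W) — all W, so L
n=10: →9(L), so W
n=11: →0(L), so W
n=12: →4(L), so W
n=13: →0(L), so W
n=14: →7(W), 12(W), 13(W) — all W, so L
n=15: →14(L), so W
n=16: →14(L), so W
n=17: →0(L), so W
n=18: →9(L), so W
n=19: →0(L), so W
n=20: →10(W), 15(W), 16(W), 18(W), 19(W) — all W, so L
n=21: →14(L), so W
n=22: →20(L), so W
n=23: →0(L), so W
n=24: →20(L), so W
n=25: →20(L), so W
n=26: →13(W), 24(W), 25(W) — all W, so L
n=27: →9(L), so W
n=28: →14(L), so W
n=29: →0(L), so W
L entries with 0 ≤ n ≤ 29: n = 0, 1, 4, 9, 14, 20, 26; that makes 7.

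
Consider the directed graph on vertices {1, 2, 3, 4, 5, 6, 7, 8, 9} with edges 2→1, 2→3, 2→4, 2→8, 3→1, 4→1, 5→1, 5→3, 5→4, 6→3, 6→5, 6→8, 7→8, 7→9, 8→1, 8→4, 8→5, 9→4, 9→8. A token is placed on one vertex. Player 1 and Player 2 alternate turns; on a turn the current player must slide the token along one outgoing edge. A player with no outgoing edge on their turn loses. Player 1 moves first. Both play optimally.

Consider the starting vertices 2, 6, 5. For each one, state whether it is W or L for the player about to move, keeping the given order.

2: W, 6: L, 5: W

Work bottom-up. With no move the player to move loses. Otherwise the position is W if at least one move leads to an L position for the opponent, and L if every move leads to a W.
Every edge goes from a vertex to one that appears earlier in the order 1, 3, 4, 5, 8, 9, 6, 2, 7, so processing vertices in that order labels each vertex after all of its successors.
1: no outgoing edge → L
3: reaches L-position 1 → W
4: reaches L-position 1 → W
5: reaches L-position 1 → W
8: reaches L-position 1 → W
9: only reaches 8(W), 4(W), all W → L
6: only reaches 8(W), 5(W), 3(W), all W → L
2: reaches L-position 1 → W
7: reaches L-position 9 → W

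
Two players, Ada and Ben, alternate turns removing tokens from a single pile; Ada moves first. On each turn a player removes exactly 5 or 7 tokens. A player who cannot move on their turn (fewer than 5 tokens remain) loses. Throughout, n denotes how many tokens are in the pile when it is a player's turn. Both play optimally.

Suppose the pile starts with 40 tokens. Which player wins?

Classify positions by backward induction: terminal positions (no move available) are L. From any other position, the mover wins iff some move reaches an L.
n=0: no move → L
n=1: no move → L
n=2: no move → L
n=3: no move → L
n=4: no move → L
n=5: W (go to 0, an L position)
n=6: W (go to 1, an L position)
n=7: W (go to 2, an L position)
n=8: W (go to 3, an L position)
n=9: W (go to 4, an L position)
n=10: W (go to 3, an L position)
n=11: W (go to 4, an L position)
n=12: L (options 7(W), 5(W) are all W)
n=13: L (options 8(W), 6(W) are all W)
n=14: L (options 9(W), 7(W) are all W)
n=15: L (options 10(W), 8(W) are all W)
n=16: L (options 11(W), 9(W) are all W)
n=17: W (go to 12, an L position)
n=18: W (go to 13, an L position)
n=19: W (go to 14, an L position)
n=20: W (go to 15, an L position)
n=21: W (go to 16, an L position)
n=22: W (go to 15, an L position)
n=23: W (go to 16, an L position)
n=24: L (options 19(W), 17(W) are all W)
n=25: L (options 20(W), 18(W) are all W)
n=26: L (options 21(W), 19(W) are all W)
n=27: L (options 22(W), 20(W) are all W)
n=28: L (options 23(W), 21(W) are all W)
n=29: W (go to 24, an L position)
n=30: W (go to 25, an L position)
n=31: W (go to 26, an L position)
n=32: W (go to 27, an L position)
n=33: W (go to 28, an L position)
n=34: W (go to 27, an L position)
n=35: W (go to 28, an L position)
n=36: L (options 31(W), 29(W) are all W)
n=37: L (options 32(W), 30(W) are all W)
n=38: L (options 33(W), 31(W) are all W)
n=39: L (options 34(W), 32(W) are all W)
n=40: L (options 35(W), 33(W) are all W)
The starting position 40 is L: whatever Ada does, the opponent receives a W position.

Ben wins.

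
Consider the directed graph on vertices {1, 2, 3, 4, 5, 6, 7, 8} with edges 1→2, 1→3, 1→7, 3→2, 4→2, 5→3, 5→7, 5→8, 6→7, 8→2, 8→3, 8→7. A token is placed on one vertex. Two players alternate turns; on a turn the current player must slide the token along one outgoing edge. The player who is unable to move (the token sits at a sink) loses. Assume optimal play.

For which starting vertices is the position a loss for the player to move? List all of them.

2, 7

Positions with no move are L. A position that does have a move is losing for the player to move precisely when every available move leads to a winning position for the opponent. Fill in the labels:
Every edge goes from a vertex to one that appears earlier in the order 2, 7, 3, 8, 5, 6, 4, 1, so processing vertices in that order labels each vertex after all of its successors.
2: no outgoing edge → L
7: no outgoing edge → L
3: W (go to 2, an L position)
8: W (go to 7, an L position)
5: W (go to 7, an L position)
6: W (go to 7, an L position)
4: W (go to 2, an L position)
1: W (go to 7, an L position)
Reading off the rows marked L gives the requested list; there are 2 such vertices.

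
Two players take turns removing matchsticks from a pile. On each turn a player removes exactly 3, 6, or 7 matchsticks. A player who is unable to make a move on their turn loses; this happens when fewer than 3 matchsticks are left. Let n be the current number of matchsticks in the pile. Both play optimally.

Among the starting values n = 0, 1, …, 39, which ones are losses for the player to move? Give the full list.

0, 1, 2, 10, 11, 12, 20, 21, 22, 30, 31, 32

Use the standard recursion: the mover loses at a terminal position; elsewhere, the mover wins exactly when some move hands the opponent an L position.
n=0: no move → L
n=1: no move → L
n=2: no move → L
n=3: →0(L), so W
n=4: →1(L), so W
n=5: →2(L), so W
n=6: →0(L), so W
n=7: →1(L), so W
n=8: →2(L), so W
n=9: →2(L), so W
n=10: →7(W), 4(W), 3(W) — all W, so L
n=11: →8(W), 5(W), 4(W) — all W, so L
n=12: →9(W), 6(W), 5(W) — all W, so L
n=13: →10(L), so W
n=14: →11(L), so W
n=15: →12(L), so W
n=16: →10(L), so W
n=17: →11(L), so W
n=18: →12(L), so W
n=19: →12(L), so W
n=20: →17(W), 14(W), 13(W) — all W, so L
n=21: →18(W), 15(W), 14(W) — all W, so L
n=22: →19(W), 16(W), 15(W) — all W, so L
n=23: →20(L), so W
n=24: →21(L), so W
n=25: →22(L), so W
n=26: →20(L), so W
n=27: →21(L), so W
n=28: →22(L), so W
n=29: →22(L), so W
n=30: →27(W), 24(W), 23(W) — all W, so L
n=31: →28(W), 25(W), 24(W) — all W, so L
n=32: →29(W), 26(W), 25(W) — all W, so L
n=33: →30(L), so W
n=34: →31(L), so W
n=35: →32(L), so W
n=36: →30(L), so W
n=37: →31(L), so W
n=38: →32(L), so W
n=39: →32(L), so W
Reading off the rows marked L gives the requested list; there are 12 such values of n.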